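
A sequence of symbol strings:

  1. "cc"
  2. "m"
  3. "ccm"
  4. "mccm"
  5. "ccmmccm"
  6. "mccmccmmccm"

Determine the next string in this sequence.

This is a Fibonacci-style word recurrence s(k) = s(k−2)·s(k−1): e.g. cc·m = ccm.
So term 7 is ccmmccm·mccmccmmccm.

ccmmccmmccmccmmccm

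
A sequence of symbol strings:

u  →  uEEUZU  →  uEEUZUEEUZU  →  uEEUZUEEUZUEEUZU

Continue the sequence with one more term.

Each term is the previous one with EEUZU appended.
Applying this once more to uEEUZUEEUZUEEUZU:

uEEUZUEEUZUEEUZUEEUZU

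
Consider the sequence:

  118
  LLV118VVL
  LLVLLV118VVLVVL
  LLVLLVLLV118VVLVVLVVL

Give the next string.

LLVLLVLLVLLV118VVLVVLVVLVVL

Each term wraps the previous one in LLV on the left and VVL on the right.
So the next term is LLV·LLVLLVLLV118VVLVVLVVL·VVL.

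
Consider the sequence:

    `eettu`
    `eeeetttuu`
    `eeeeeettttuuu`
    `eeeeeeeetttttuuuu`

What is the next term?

The n-th term is 2n e's then n+1 t's then n u's (n = 1, 2, …).
For the next term, n = 5, so the run lengths are 10, 6, 5.

eeeeeeeeeettttttuuuuu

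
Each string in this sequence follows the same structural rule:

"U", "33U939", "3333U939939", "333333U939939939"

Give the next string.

Every step adds 33 to the front and 939 to the end of the previous string.
One more step from 333333U939939939 gives the answer.

33333333U939939939939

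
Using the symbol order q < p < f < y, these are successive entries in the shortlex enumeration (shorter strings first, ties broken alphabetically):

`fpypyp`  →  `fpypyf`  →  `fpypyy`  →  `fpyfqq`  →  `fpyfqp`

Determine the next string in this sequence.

fpyfqf

Treat fpyfqp as a base-4 numeral over the given alphabet and add one, carrying through any trailing y's.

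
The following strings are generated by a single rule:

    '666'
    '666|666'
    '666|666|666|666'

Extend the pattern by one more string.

666|666|666|666|666|666|666|666

s(k+1) = s(k)·|·s(k) — each term doubles the last with '|' between the halves.
So the next term is two copies of 666|666|666|666 with '|' between the halves.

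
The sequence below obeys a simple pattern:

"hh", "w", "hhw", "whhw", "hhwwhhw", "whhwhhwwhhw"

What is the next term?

hhwwhhwwhhwhhwwhhw

This is a Fibonacci-style word recurrence s(k) = s(k−2)·s(k−1): e.g. hh·w = hhw.
The next term joins hhwwhhw and whhwhhwwhhw.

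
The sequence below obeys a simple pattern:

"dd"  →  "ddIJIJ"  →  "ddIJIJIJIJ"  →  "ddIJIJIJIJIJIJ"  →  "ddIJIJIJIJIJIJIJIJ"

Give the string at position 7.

Every step adds IJIJ to the end: s(k+1) = s(k)·IJIJ.
From ddIJIJIJIJIJIJIJIJ, 2 further steps: ddIJIJIJIJIJIJIJIJ → ddIJIJIJIJIJIJIJIJIJIJ → (answer).

ddIJIJIJIJIJIJIJIJIJIJIJIJ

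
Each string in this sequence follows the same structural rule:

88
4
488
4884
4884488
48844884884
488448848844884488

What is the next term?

This is a Fibonacci-style word recurrence s(k) = s(k−1)·s(k−2): e.g. 4·88 = 488.
Continuing: 488448848844884488 · 48844884884 gives term 8.

48844884884488448848844884884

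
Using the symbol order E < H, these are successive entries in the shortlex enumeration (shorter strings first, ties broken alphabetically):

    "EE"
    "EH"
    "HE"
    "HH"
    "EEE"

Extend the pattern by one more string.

The successor of EEE increments the rightmost position that isn't already H and resets every position after it to E.

EEH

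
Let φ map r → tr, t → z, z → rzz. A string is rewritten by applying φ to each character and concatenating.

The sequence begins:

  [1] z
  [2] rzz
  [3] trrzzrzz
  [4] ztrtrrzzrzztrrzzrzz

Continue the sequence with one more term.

rzzztrztrtrrzzrzztrrzzrzzztrtrrzzrzztrrzzrzz

Applying the rule to each of the 19 symbols of ztrtrrzzrzztrrzzrzz gives the pieces rzz z tr z tr tr rzz rzz tr rzz rzz z tr tr rzz rzz tr rzz rzz, which concatenate to the answer.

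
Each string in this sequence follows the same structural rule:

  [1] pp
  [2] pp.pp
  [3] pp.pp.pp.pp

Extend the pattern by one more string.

Every step duplicates the string with '.' between the halves.
One more doubling of pp.pp.pp.pp gives the answer.

pp.pp.pp.pp.pp.pp.pp.pp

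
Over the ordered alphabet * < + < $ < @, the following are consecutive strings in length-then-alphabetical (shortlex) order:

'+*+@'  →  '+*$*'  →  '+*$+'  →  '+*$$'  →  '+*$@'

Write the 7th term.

Advancing 2 positions from +*$@ through +*$@ → +*@* reaches term 7.

+*@+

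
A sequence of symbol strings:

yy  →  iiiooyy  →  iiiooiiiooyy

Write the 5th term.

Every step adds iiioo at the front: s(k+1) = iiioo·s(k).
From iiiooiiiooyy, 2 further steps: iiiooiiiooyy → iiiooiiiooiiiooyy → (answer).

iiiooiiiooiiiooiiiooyy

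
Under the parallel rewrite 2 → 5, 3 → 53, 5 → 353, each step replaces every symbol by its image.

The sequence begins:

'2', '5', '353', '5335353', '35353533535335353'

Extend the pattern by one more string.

Rewriting the 17 symbols of 35353533535335353 one by one yields 53 353 53 353 53 353 53 53 353 53 353 53 53 353 53 353 53; concatenated:

53353533535335353533535335353533535335353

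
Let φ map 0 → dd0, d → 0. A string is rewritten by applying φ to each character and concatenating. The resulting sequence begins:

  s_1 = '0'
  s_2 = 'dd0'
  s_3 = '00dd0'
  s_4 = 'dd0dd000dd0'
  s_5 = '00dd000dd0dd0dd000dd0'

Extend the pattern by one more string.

dd0dd000dd0dd0dd000dd000dd000dd0dd0dd000dd0

φ(00dd000dd0dd0dd000dd0) expands symbol-by-symbol to dd0 dd0 0 0 dd0 dd0 dd0 0 0 dd0 0 0 dd0 0 0 dd0 dd0 dd0 0 0 dd0; joining the 21 pieces gives the next term.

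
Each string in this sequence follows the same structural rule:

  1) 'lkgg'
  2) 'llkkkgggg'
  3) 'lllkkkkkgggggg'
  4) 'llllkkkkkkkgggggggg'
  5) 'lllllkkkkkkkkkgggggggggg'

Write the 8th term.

llllllllkkkkkkkkkkkkkkkgggggggggggggggg

The n-th term is n l's then 2n-1 k's then 2n g's (n = 1, 2, …).
At n = 8 the blocks have lengths 8, 15, 16.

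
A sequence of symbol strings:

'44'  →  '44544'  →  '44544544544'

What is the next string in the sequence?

44544544544544544544544

s(k+1) = s(k)·5·s(k) — each term doubles the last with '5' between the halves.
So the next term is two copies of 44544544544 with '5' between the halves.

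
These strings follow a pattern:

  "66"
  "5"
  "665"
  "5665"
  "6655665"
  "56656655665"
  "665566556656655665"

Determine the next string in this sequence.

56656655665665566556656655665

From term 3 onward, concatenate the second-to-last term with the last: 66·5 = 665, 5·665 = 5665, …
Continuing: 56656655665 · 665566556656655665 gives term 8.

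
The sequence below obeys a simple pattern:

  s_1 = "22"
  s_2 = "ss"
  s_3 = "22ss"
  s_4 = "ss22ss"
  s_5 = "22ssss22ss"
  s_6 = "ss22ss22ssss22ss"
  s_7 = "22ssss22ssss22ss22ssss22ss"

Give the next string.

From term 3 onward, concatenate the second-to-last term with the last: 22·ss = 22ss, ss·22ss = ss22ss, …
So term 8 is ss22ss22ssss22ss·22ssss22ssss22ss22ssss22ss.

ss22ss22ssss22ss22ssss22ssss22ss22ssss22ss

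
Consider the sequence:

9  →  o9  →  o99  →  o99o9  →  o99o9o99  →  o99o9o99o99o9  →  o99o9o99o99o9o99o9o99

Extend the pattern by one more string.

This is a Fibonacci-style word recurrence s(k) = s(k−1)·s(k−2): e.g. o9·9 = o99.
So term 8 is o99o9o99o99o9o99o9o99·o99o9o99o99o9.

o99o9o99o99o9o99o9o99o99o9o99o99o9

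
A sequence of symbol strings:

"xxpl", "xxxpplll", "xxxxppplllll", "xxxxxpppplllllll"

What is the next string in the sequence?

The n-th term is n+1 x's then n p's then 2n-1 l's (n = 1, 2, …).
At n = 5 the blocks have lengths 6, 5, 9.

xxxxxxppppplllllllll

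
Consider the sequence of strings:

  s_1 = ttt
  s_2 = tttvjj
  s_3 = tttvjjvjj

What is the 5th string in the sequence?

Each term is the previous one with vjj appended.
From tttvjjvjj, 2 further steps: tttvjjvjj → tttvjjvjjvjj → (answer).

tttvjjvjjvjjvjj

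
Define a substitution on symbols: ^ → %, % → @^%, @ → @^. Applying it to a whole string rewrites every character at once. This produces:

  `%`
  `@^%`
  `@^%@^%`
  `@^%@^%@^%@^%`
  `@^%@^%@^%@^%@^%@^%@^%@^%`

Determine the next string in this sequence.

Rewriting the 24 symbols of @^%@^%@^%@^%@^%@^%@^%@^% one by one yields @^ % @^% @^ % @^% @^ % @^% @^ % @^% @^ % @^% @^ % @^% @^ % @^% @^ % @^%; concatenated:

@^%@^%@^%@^%@^%@^%@^%@^%@^%@^%@^%@^%@^%@^%@^%@^%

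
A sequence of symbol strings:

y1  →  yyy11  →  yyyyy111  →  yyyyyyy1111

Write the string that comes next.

The n-th term is 2n-1 y's then n 1's (n = 1, 2, …).
Setting n = 5 gives 9, 5 characters in each block.

yyyyyyyyy11111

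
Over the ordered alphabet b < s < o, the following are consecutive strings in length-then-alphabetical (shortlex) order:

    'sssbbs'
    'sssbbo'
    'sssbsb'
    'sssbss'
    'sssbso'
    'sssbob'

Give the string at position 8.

sssboo

Advancing 2 positions from sssbob through sssbob → sssbos reaches term 8.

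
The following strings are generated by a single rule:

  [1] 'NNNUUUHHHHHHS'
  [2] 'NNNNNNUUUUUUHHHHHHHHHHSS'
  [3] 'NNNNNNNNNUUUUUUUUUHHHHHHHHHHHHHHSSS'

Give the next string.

The n-th term is 3n N's then 3n U's then 4n+2 H's then n S's (n = 1, 2, …).
At n = 4 the blocks have lengths 12, 12, 18, 4.

NNNNNNNNNNNNUUUUUUUUUUUUHHHHHHHHHHHHHHHHHHSSSS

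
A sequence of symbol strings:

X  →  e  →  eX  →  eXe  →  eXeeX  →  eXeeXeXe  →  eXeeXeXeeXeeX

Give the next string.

eXeeXeXeeXeeXeXeeXeXe

From term 3 onward, concatenate the last term with the second-to-last: e·X = eX, eX·e = eXe, …
The next term joins eXeeXeXeeXeeX and eXeeXeXe.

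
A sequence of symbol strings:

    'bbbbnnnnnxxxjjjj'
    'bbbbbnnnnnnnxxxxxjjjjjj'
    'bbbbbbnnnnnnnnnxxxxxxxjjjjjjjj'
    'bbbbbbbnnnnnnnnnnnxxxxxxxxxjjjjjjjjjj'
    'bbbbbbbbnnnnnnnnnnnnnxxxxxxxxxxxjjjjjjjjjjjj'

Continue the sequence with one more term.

bbbbbbbbbnnnnnnnnnnnnnnnxxxxxxxxxxxxxjjjjjjjjjjjjjj

Term n consists of n+2 b's, followed by 2n+1 n's, followed by 2n-1 x's, followed by 2n j's, where the shown terms are n = 2, 3, 4, 5, 6.
For the next term, n = 7, so the run lengths are 9, 15, 13, 14.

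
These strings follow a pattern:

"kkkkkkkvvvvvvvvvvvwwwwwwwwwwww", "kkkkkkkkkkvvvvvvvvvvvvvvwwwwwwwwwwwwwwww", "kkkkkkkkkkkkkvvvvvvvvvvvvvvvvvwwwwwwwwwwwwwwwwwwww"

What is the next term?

kkkkkkkkkkkkkkkkvvvvvvvvvvvvvvvvvvvvwwwwwwwwwwwwwwwwwwwwwwww

Reading off run lengths: k runs 7, 10, 13; v runs 11, 14, 17; w runs 12, 16, 20 — each is linear in n, where the shown terms are n = 3, 4, 5.
At n = 6 the blocks have lengths 16, 20, 24.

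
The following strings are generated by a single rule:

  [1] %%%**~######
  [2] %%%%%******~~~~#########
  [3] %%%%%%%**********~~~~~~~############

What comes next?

Reading off run lengths: % runs 3, 5, 7; * runs 2, 6, 10; ~ runs 1, 4, 7; # runs 6, 9, 12 — each is linear in n (n = 1, 2, …).
At n = 4 the blocks have lengths 9, 14, 10, 15.

%%%%%%%%%**************~~~~~~~~~~###############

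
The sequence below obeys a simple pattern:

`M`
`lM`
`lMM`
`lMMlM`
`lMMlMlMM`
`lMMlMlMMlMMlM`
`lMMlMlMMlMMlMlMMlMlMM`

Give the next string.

From term 3 onward, concatenate the last term with the second-to-last: lM·M = lMM, lMM·lM = lMMlM, …
So term 8 is lMMlMlMMlMMlMlMMlMlMM·lMMlMlMMlMMlM.

lMMlMlMMlMMlMlMMlMlMMlMMlMlMMlMMlM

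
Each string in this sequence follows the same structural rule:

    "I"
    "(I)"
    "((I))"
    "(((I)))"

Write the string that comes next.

((((I))))

s(k+1) = (·s(k)·), so each term gains ( as a prefix and ) as a suffix.
So the next term is (·(((I)))·).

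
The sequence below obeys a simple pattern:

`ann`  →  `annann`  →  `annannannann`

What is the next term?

annannannannannannannann

s(k+1) = s(k)·s(k) — each term doubles the last.
One more doubling of annannannann gives the answer.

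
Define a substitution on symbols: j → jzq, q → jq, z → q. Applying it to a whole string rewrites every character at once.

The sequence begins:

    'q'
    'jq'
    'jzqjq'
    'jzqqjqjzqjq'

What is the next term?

jzqqjqjqjzqjqjzqqjqjzqjq

Expanding jzqqjqjzqjq: j→jzq, z→q, q→jq, q→jq, j→jzq, q→jq, j→jzq, z→q, q→jq, j→jzq, q→jq. Concatenated: jzq q jq jq jzq jq jzq q jq jzq jq.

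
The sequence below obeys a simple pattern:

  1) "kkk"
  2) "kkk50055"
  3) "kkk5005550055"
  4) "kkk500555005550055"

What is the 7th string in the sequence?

The strings grow by a fixed suffix 50055 each time.
From kkk500555005550055, 3 further steps: kkk500555005550055 → kkk50055500555005550055 → kkk5005550055500555005550055 → (answer).

kkk500555005550055500555005550055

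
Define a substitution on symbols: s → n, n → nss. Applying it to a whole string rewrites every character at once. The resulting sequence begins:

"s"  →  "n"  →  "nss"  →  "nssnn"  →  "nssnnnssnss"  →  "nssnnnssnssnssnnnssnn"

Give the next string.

Replace each of the 21 characters of nssnnnssnssnssnnnssnn in place — nss n n nss nss nss n n nss n n nss n n nss nss nss n n nss nss — and concatenate.

nssnnnssnssnssnnnssnnnssnnnssnssnssnnnssnss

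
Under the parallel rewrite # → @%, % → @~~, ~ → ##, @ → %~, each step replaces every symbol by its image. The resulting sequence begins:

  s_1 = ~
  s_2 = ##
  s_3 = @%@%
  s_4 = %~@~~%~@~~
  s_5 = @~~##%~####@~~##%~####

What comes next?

%~####@%@%@~~##@%@%@%@%%~####@%@%@~~##@%@%@%@%

Replace each of the 22 characters of @~~##%~####@~~##%~#### in place — %~ ## ## @% @% @~~ ## @% @% @% @% %~ ## ## @% @% @~~ ## @% @% @% @% — and concatenate.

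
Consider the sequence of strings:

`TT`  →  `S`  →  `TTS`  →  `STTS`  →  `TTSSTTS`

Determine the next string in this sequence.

Each term (from the third on) is the two preceding terms concatenated in order: term 3 = TT·S = TTS.
The next term joins STTS and TTSSTTS.

STTSTTSSTTS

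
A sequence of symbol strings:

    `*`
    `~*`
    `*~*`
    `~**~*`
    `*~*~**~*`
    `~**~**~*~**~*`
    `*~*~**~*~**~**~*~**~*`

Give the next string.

~**~**~*~**~**~*~**~*~**~**~*~**~*

From term 3 onward, concatenate the second-to-last term with the last: *·~* = *~*, ~*·*~* = ~**~*, …
So term 8 is ~**~**~*~**~*·*~*~**~*~**~**~*~**~*.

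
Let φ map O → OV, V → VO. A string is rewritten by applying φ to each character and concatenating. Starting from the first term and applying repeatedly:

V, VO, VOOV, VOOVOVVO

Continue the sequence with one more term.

VOOVOVVOOVVOVOOV

Apply φ to VOOVOVVO symbol by symbol: V→VO, O→OV, O→OV, V→VO, O→OV, V→VO, V→VO, O→OV; joined: VO OV OV VO OV VO VO OV.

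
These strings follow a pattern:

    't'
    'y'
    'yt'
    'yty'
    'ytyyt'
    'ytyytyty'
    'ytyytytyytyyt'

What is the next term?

Each term (from the third on) is the previous term followed by the one before it: term 3 = y·t = yt.
The next term joins ytyytytyytyyt and ytyytyty.

ytyytytyytyytytyytyty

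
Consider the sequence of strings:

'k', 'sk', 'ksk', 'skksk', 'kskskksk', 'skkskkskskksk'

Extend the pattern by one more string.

kskskkskskkskkskskksk

This is a Fibonacci-style word recurrence s(k) = s(k−2)·s(k−1): e.g. k·sk = ksk.
Continuing: kskskksk · skkskkskskksk gives term 7.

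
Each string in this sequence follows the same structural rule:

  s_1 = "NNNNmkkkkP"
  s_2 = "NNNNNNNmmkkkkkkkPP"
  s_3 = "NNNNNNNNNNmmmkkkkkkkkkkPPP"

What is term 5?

NNNNNNNNNNNNNNNNmmmmmkkkkkkkkkkkkkkkkPPPPP

Term n consists of 3n+1 N's, followed by n m's, followed by 3n+1 k's, followed by n P's (n = 1, 2, …).
At n = 5 the blocks have lengths 16, 5, 16, 5.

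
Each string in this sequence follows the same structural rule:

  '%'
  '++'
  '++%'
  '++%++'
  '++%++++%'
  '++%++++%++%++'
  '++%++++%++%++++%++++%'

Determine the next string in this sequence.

This is a Fibonacci-style word recurrence s(k) = s(k−1)·s(k−2): e.g. ++·% = ++%.
Continuing: ++%++++%++%++++%++++% · ++%++++%++%++ gives term 8.

++%++++%++%++++%++++%++%++++%++%++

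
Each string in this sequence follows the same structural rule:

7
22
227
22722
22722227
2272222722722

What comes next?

This is a Fibonacci-style word recurrence s(k) = s(k−1)·s(k−2): e.g. 22·7 = 227.
The next term joins 2272222722722 and 22722227.

227222272272222722227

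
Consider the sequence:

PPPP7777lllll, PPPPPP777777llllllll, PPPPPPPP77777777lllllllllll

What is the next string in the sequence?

PPPPPPPPPP7777777777llllllllllllll

Reading off run lengths: P runs 4, 6, 8; 7 runs 4, 6, 8; l runs 5, 8, 11 — each is linear in n (n = 1, 2, …).
For the next term, n = 4, so the run lengths are 10, 10, 14.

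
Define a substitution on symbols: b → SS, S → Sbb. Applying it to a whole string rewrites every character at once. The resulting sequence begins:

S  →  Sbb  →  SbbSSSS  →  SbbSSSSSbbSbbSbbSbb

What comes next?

Replace each of the 19 characters of SbbSSSSSbbSbbSbbSbb in place — Sbb SS SS Sbb Sbb Sbb Sbb Sbb SS SS Sbb SS SS Sbb SS SS Sbb SS SS — and concatenate.

SbbSSSSSbbSbbSbbSbbSbbSSSSSbbSSSSSbbSSSSSbbSSSS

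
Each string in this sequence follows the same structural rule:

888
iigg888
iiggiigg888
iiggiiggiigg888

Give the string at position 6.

Every step adds iigg at the front: s(k+1) = iigg·s(k).
From iiggiiggiigg888, 2 further steps: iiggiiggiigg888 → iiggiiggiiggiigg888 → (answer).

iiggiiggiiggiiggiigg888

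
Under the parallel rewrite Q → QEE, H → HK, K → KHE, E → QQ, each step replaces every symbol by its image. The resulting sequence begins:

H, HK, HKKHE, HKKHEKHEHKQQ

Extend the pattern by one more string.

HKKHEKHEHKQQKHEHKQQHKKHEQEEQEE

Expanding HKKHEKHEHKQQ: H→HK, K→KHE, K→KHE, H→HK, E→QQ, K→KHE, H→HK, E→QQ, H→HK, K→KHE, Q→QEE, Q→QEE. Concatenated: HK KHE KHE HK QQ KHE HK QQ HK KHE QEE QEE.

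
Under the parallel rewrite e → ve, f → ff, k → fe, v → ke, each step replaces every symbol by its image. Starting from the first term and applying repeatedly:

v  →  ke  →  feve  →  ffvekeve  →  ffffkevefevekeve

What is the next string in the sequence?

Rewriting the 16 symbols of ffffkevefevekeve one by one yields ff ff ff ff fe ve ke ve ff ve ke ve fe ve ke ve; concatenated:

fffffffffevekeveffvekevefevekeve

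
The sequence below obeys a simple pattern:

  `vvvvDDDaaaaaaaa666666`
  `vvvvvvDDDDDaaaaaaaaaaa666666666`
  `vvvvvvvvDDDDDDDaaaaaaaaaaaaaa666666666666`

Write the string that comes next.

vvvvvvvvvvDDDDDDDDDaaaaaaaaaaaaaaaaa666666666666666

Each string has the form v^{2n} D^{2n-1} a^{3n+2} 6^{3n}, where the shown terms are n = 2, 3, 4.
At n = 5 the blocks have lengths 10, 9, 17, 15.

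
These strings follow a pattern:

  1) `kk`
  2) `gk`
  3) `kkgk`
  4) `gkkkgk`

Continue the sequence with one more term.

kkgkgkkkgk

From term 3 onward, concatenate the second-to-last term with the last: kk·gk = kkgk, gk·kkgk = gkkkgk, …
Continuing: kkgk · gkkkgk gives term 5.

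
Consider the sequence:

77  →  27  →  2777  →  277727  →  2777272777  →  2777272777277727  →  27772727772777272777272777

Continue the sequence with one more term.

From term 3 onward, concatenate the last term with the second-to-last: 27·77 = 2777, 2777·27 = 277727, …
The next term joins 27772727772777272777272777 and 2777272777277727.

277727277727772727772727772777272777277727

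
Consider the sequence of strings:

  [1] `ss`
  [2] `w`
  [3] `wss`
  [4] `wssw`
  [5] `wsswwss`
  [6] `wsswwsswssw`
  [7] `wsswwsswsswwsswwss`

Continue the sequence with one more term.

This is a Fibonacci-style word recurrence s(k) = s(k−1)·s(k−2): e.g. w·ss = wss.
The next term joins wsswwsswsswwsswwss and wsswwsswssw.

wsswwsswsswwsswwsswsswwsswssw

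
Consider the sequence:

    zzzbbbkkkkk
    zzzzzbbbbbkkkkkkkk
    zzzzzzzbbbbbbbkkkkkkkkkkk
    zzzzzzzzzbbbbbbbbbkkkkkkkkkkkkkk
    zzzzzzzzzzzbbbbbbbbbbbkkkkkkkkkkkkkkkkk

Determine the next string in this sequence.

Each string has the form z^{2n+1} b^{2n+1} k^{3n+2} (n = 1, 2, …).
For the next term, n = 6, so the run lengths are 13, 13, 20.

zzzzzzzzzzzzzbbbbbbbbbbbbbkkkkkkkkkkkkkkkkkkkk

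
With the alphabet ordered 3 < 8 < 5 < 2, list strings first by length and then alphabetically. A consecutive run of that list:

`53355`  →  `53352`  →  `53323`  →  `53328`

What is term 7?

Advancing 3 positions from 53328 through 53328 → 53325 → 53322 reaches term 7.

53833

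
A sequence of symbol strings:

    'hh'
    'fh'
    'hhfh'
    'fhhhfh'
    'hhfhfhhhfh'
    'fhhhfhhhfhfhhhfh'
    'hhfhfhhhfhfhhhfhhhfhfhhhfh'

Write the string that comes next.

fhhhfhhhfhfhhhfhhhfhfhhhfhfhhhfhhhfhfhhhfh

From term 3 onward, concatenate the second-to-last term with the last: hh·fh = hhfh, fh·hhfh = fhhhfh, …
The next term joins fhhhfhhhfhfhhhfh and hhfhfhhhfhfhhhfhhhfhfhhhfh.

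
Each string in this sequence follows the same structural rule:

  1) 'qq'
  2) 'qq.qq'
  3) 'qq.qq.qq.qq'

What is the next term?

Every step duplicates the string with '.' between the halves.
Doubling qq.qq.qq.qq with '.' between the halves:

qq.qq.qq.qq.qq.qq.qq.qq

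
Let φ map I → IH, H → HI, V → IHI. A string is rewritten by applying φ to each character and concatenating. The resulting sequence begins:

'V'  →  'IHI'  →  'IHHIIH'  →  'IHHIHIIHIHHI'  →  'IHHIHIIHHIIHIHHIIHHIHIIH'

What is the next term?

IHHIHIIHHIIHIHHIHIIHIHHIIHHIHIIHIHHIHIIHHIIHIHHI

φ(IHHIHIIHHIIHIHHIIHHIHIIH) expands symbol-by-symbol to IH HI HI IH HI IH IH HI HI IH IH HI IH HI HI IH IH HI HI IH HI IH IH HI; joining the 24 pieces gives the next term.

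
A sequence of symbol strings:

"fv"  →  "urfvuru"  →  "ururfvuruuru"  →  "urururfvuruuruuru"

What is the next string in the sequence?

ururururfvuruuruuruuru

s(k+1) = ur·s(k)·uru, so each term gains ur as a prefix and uru as a suffix.
One more step from urururfvuruuruuru gives the answer.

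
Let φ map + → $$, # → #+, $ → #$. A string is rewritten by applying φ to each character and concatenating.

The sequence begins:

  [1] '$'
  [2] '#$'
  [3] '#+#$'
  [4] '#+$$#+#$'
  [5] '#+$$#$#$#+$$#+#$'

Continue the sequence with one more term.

Replace each of the 16 characters of #+$$#$#$#+$$#+#$ in place — #+ $$ #$ #$ #+ #$ #+ #$ #+ $$ #$ #$ #+ $$ #+ #$ — and concatenate.

#+$$#$#$#+#$#+#$#+$$#$#$#+$$#+#$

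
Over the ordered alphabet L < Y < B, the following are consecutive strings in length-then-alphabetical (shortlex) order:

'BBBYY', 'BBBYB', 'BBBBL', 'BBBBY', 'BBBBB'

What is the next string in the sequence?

LLLLLL

After BBBBB the length-5 strings are exhausted; the first length-6 string is 6 copies of L.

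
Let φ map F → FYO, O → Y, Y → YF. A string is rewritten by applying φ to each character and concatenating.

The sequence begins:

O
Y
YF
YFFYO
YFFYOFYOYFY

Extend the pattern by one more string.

Expanding YFFYOFYOYFY: Y→YF, F→FYO, F→FYO, Y→YF, O→Y, F→FYO, Y→YF, O→Y, Y→YF, F→FYO, Y→YF. Concatenated: YF FYO FYO YF Y FYO YF Y YF FYO YF.

YFFYOFYOYFYFYOYFYYFFYOYF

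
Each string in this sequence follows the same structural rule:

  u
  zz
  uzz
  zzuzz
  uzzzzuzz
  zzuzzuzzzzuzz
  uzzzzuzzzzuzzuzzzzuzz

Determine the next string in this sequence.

zzuzzuzzzzuzzuzzzzuzzzzuzzuzzzzuzz

This is a Fibonacci-style word recurrence s(k) = s(k−2)·s(k−1): e.g. u·zz = uzz.
The next term joins zzuzzuzzzzuzz and uzzzzuzzzzuzzuzzzzuzz.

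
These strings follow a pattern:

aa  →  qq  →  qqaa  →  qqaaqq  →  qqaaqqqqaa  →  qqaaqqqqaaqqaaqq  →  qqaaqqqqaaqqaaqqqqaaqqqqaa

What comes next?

Each term (from the third on) is the previous term followed by the one before it: term 3 = qq·aa = qqaa.
The next term joins qqaaqqqqaaqqaaqqqqaaqqqqaa and qqaaqqqqaaqqaaqq.

qqaaqqqqaaqqaaqqqqaaqqqqaaqqaaqqqqaaqqaaqq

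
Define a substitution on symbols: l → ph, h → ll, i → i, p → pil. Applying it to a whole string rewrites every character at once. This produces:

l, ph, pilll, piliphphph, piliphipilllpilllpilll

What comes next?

Applying the rule to each of the 22 symbols of piliphipilllpilllpilll gives the pieces pil i ph i pil ll i pil i ph ph ph pil i ph ph ph pil i ph ph ph, which concatenate to the answer.

piliphipilllipiliphphphpiliphphphpiliphphph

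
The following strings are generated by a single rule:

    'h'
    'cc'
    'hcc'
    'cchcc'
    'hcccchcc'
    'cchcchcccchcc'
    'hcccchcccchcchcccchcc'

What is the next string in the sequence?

From term 3 onward, concatenate the second-to-last term with the last: h·cc = hcc, cc·hcc = cchcc, …
Continuing: cchcchcccchcc · hcccchcccchcchcccchcc gives term 8.

cchcchcccchcchcccchcccchcchcccchcc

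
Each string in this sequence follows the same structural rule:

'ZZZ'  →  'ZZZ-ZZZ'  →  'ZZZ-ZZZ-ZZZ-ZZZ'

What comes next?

Each string is two copies of the previous one joined by '-'.
Doubling ZZZ-ZZZ-ZZZ-ZZZ with '-' between the halves:

ZZZ-ZZZ-ZZZ-ZZZ-ZZZ-ZZZ-ZZZ-ZZZ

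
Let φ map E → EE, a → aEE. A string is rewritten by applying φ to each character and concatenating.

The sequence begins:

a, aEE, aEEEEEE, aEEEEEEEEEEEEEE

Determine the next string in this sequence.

Rewriting the 15 symbols of aEEEEEEEEEEEEEE one by one yields aEE EE EE EE EE EE EE EE EE EE EE EE EE EE EE; concatenated:

aEEEEEEEEEEEEEEEEEEEEEEEEEEEEEE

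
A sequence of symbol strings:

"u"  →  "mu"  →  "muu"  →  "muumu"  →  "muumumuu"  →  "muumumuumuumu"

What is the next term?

Each term (from the third on) is the previous term followed by the one before it: term 3 = mu·u = muu.
Continuing: muumumuumuumu · muumumuu gives term 7.

muumumuumuumumuumumuu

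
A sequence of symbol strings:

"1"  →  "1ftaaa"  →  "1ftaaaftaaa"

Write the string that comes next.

1ftaaaftaaaftaaa

The strings grow by a fixed suffix ftaaa each time.
So the next term is 1ftaaaftaaa·ftaaa.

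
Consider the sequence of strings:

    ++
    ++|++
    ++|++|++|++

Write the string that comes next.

++|++|++|++|++|++|++|++

Every step duplicates the string with '|' between the halves.
One more doubling of ++|++|++|++ gives the answer.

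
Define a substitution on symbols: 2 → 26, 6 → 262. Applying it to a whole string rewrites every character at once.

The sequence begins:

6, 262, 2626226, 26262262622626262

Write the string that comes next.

26262262622626262262622626262262622626226

Replace each of the 17 characters of 26262262622626262 in place — 26 262 26 262 26 26 262 26 262 26 26 262 26 262 26 262 26 — and concatenate.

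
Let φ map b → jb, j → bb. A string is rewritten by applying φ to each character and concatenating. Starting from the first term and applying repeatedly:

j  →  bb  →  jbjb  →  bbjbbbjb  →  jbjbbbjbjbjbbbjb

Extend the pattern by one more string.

Applying the rule to each of the 16 symbols of jbjbbbjbjbjbbbjb gives the pieces bb jb bb jb jb jb bb jb bb jb bb jb jb jb bb jb, which concatenate to the answer.

bbjbbbjbjbjbbbjbbbjbbbjbjbjbbbjb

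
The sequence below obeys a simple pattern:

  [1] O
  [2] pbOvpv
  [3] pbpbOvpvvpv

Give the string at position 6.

pbpbpbpbpbOvpvvpvvpvvpvvpv

s(k+1) = pb·s(k)·vpv, so each term gains pb as a prefix and vpv as a suffix.
From pbpbOvpvvpv, 3 further steps: pbpbOvpvvpv → pbpbpbOvpvvpvvpv → pbpbpbpbOvpvvpvvpvvpv → (answer).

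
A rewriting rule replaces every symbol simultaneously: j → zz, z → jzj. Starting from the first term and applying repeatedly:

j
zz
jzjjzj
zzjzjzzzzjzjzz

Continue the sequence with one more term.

φ(zzjzjzzzzjzjzz) expands symbol-by-symbol to jzj jzj zz jzj zz jzj jzj jzj jzj zz jzj zz jzj jzj; joining the 14 pieces gives the next term.

jzjjzjzzjzjzzjzjjzjjzjjzjzzjzjzzjzjjzj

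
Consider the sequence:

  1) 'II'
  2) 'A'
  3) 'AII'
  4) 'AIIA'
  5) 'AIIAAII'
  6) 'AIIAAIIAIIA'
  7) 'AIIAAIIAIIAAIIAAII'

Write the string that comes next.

This is a Fibonacci-style word recurrence s(k) = s(k−1)·s(k−2): e.g. A·II = AII.
So term 8 is AIIAAIIAIIAAIIAAII·AIIAAIIAIIA.

AIIAAIIAIIAAIIAAIIAIIAAIIAIIA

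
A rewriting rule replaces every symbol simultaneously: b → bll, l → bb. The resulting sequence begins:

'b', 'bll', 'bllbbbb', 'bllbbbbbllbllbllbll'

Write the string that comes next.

bllbbbbbllbllbllbllbllbbbbbllbbbbbllbbbbbllbbbb

Replace each of the 19 characters of bllbbbbbllbllbllbll in place — bll bb bb bll bll bll bll bll bb bb bll bb bb bll bb bb bll bb bb — and concatenate.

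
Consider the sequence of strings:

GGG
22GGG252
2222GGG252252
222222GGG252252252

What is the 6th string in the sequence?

2222222222GGG252252252252252

Every step adds 22 to the front and 252 to the end of the previous string.
From 222222GGG252252252, 2 further steps: 222222GGG252252252 → 22222222GGG252252252252 → (answer).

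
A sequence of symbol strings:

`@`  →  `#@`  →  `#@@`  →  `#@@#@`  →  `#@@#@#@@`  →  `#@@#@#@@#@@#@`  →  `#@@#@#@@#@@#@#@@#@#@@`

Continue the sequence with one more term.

#@@#@#@@#@@#@#@@#@#@@#@@#@#@@#@@#@

From term 3 onward, concatenate the last term with the second-to-last: #@·@ = #@@, #@@·#@ = #@@#@, …
So term 8 is #@@#@#@@#@@#@#@@#@#@@·#@@#@#@@#@@#@.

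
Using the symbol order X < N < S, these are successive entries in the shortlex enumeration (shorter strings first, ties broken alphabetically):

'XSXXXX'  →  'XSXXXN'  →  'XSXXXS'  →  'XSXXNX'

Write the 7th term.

Stepping forward 3 times from XSXXNX: XSXXNX → XSXXNN → XSXXNS, then the target.

XSXXSX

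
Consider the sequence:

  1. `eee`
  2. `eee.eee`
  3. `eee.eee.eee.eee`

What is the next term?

eee.eee.eee.eee.eee.eee.eee.eee

Each string is two copies of the previous one joined by '.'.
One more doubling of eee.eee.eee.eee gives the answer.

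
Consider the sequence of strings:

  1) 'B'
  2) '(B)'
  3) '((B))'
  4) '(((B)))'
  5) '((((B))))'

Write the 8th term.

(((((((B)))))))

s(k+1) = (·s(k)·), so each term gains ( as a prefix and ) as a suffix.
From ((((B)))), 3 further steps: ((((B)))) → (((((B))))) → ((((((B)))))) → (answer).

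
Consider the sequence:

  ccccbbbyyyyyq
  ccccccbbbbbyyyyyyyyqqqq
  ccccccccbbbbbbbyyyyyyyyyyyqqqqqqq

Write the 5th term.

ccccccccccccbbbbbbbbbbbyyyyyyyyyyyyyyyyyqqqqqqqqqqqqq

The n-th term is 2n+2 c's then 2n+1 b's then 3n+2 y's then 3n-2 q's (n = 1, 2, …).
Setting n = 5 gives 12, 11, 17, 13 characters in each block.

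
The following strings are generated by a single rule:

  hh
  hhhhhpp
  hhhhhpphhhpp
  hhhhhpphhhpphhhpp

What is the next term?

hhhhhpphhhpphhhpphhhpp

The strings grow by a fixed suffix hhhpp each time.
So the next term is hhhhhpphhhpphhhpp·hhhpp.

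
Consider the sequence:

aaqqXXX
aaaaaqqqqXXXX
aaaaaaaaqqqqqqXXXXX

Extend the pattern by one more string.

aaaaaaaaaaaqqqqqqqqXXXXXX

The n-th term is 3n-1 a's then 2n q's then n+2 X's (n = 1, 2, …).
At n = 4 the blocks have lengths 11, 8, 6.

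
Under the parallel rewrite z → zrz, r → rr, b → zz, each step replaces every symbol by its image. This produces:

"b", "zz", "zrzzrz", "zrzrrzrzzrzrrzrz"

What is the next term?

zrzrrzrzrrrrzrzrrzrzzrzrrzrzrrrrzrzrrzrz

φ(zrzrrzrzzrzrrzrz) expands symbol-by-symbol to zrz rr zrz rr rr zrz rr zrz zrz rr zrz rr rr zrz rr zrz; joining the 16 pieces gives the next term.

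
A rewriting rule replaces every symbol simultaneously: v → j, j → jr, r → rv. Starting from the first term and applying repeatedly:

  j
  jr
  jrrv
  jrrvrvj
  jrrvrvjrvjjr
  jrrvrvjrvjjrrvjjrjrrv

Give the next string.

φ(jrrvrvjrvjjrrvjjrjrrv) expands symbol-by-symbol to jr rv rv j rv j jr rv j jr jr rv rv j jr jr rv jr rv rv j; joining the 21 pieces gives the next term.

jrrvrvjrvjjrrvjjrjrrvrvjjrjrrvjrrvrvj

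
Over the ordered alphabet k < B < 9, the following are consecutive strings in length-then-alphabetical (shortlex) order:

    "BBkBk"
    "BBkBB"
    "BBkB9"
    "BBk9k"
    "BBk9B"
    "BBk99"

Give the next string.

The successor of BBk99 increments the rightmost position that isn't already 9 and resets every position after it to k.

BBBkk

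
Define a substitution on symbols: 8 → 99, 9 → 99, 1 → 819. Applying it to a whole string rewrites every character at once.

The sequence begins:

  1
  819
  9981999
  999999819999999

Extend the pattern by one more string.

9999999999999981999999999999999

Replace each of the 15 characters of 999999819999999 in place — 99 99 99 99 99 99 99 819 99 99 99 99 99 99 99 — and concatenate.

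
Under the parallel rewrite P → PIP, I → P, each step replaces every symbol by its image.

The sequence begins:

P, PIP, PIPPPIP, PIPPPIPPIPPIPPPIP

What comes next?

Rewriting the 17 symbols of PIPPPIPPIPPIPPPIP one by one yields PIP P PIP PIP PIP P PIP PIP P PIP PIP P PIP PIP PIP P PIP; concatenated:

PIPPPIPPIPPIPPPIPPIPPPIPPIPPPIPPIPPIPPPIP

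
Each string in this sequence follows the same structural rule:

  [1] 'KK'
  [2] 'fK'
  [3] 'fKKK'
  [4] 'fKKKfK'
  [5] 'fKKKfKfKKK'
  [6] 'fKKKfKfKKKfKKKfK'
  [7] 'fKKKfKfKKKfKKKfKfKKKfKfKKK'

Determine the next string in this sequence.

This is a Fibonacci-style word recurrence s(k) = s(k−1)·s(k−2): e.g. fK·KK = fKKK.
Continuing: fKKKfKfKKKfKKKfKfKKKfKfKKK · fKKKfKfKKKfKKKfK gives term 8.

fKKKfKfKKKfKKKfKfKKKfKfKKKfKKKfKfKKKfKKKfK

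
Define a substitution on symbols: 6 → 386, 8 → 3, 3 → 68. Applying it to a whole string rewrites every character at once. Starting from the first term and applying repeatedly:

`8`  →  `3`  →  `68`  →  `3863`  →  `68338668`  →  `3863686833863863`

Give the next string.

Rewriting the 16 symbols of 3863686833863863 one by one yields 68 3 386 68 386 3 386 3 68 68 3 386 68 3 386 68; concatenated:

68338668386338636868338668338668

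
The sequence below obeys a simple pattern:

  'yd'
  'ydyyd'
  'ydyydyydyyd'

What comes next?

s(k+1) = s(k)·y·s(k) — each term doubles the last with 'y' between the halves.
Doubling ydyydyydyyd with 'y' between the halves:

ydyydyydyydyydyydyydyyd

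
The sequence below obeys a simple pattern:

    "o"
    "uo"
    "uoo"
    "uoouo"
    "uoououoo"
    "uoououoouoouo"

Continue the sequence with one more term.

uoououoouoououoououoo

From term 3 onward, concatenate the last term with the second-to-last: uo·o = uoo, uoo·uo = uoouo, …
Continuing: uoououoouoouo · uoououoo gives term 7.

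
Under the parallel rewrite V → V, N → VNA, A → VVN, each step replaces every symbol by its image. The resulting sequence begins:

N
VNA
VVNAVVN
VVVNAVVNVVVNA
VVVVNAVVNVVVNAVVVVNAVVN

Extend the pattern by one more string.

VVVVVNAVVNVVVNAVVVVNAVVNVVVVVNAVVNVVVNA

Applying the rule to each of the 23 symbols of VVVVNAVVNVVVNAVVVVNAVVN gives the pieces V V V V VNA VVN V V VNA V V V VNA VVN V V V V VNA VVN V V VNA, which concatenate to the answer.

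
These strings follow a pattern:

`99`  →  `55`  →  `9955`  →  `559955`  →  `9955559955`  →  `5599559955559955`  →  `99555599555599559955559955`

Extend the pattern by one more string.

From term 3 onward, concatenate the second-to-last term with the last: 99·55 = 9955, 55·9955 = 559955, …
So term 8 is 5599559955559955·99555599555599559955559955.

559955995555995599555599555599559955559955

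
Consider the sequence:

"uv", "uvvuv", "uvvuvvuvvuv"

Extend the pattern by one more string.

uvvuvvuvvuvvuvvuvvuvvuv

s(k+1) = s(k)·v·s(k) — each term doubles the last with 'v' between the halves.
One more doubling of uvvuvvuvvuv gives the answer.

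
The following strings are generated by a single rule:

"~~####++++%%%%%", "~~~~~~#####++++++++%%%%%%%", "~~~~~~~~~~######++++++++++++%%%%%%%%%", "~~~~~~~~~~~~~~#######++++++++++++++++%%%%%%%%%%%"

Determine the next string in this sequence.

~~~~~~~~~~~~~~~~~~########++++++++++++++++++++%%%%%%%%%%%%%

Reading off run lengths: ~ runs 2, 6, 10, 14; # runs 4, 5, 6, 7; + runs 4, 8, 12, 16; % runs 5, 7, 9, 11 — each is linear in n (n = 1, 2, …).
Setting n = 5 gives 18, 8, 20, 13 characters in each block.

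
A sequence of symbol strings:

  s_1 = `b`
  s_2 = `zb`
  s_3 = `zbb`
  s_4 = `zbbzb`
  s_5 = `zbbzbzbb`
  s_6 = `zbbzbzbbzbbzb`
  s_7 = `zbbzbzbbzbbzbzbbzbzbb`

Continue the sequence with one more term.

zbbzbzbbzbbzbzbbzbzbbzbbzbzbbzbbzb

From term 3 onward, concatenate the last term with the second-to-last: zb·b = zbb, zbb·zb = zbbzb, …
The next term joins zbbzbzbbzbbzbzbbzbzbb and zbbzbzbbzbbzb.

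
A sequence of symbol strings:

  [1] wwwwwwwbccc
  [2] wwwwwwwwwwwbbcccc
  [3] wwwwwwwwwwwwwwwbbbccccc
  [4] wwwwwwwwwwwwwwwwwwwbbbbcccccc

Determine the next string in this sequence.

wwwwwwwwwwwwwwwwwwwwwwwbbbbbccccccc

The n-th term is 4n+3 w's then n b's then n+2 c's (n = 1, 2, …).
For the next term, n = 5, so the run lengths are 23, 5, 7.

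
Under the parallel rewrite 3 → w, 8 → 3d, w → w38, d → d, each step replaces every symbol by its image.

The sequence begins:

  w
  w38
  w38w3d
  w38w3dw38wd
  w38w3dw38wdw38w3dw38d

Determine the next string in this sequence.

Rewriting the 21 symbols of w38w3dw38wdw38w3dw38d one by one yields w38 w 3d w38 w d w38 w 3d w38 d w38 w 3d w38 w d w38 w 3d d; concatenated:

w38w3dw38wdw38w3dw38dw38w3dw38wdw38w3dd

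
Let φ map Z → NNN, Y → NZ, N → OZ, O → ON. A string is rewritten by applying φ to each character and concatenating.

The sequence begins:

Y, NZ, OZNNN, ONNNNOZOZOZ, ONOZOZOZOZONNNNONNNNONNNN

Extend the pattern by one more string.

Replace each of the 25 characters of ONOZOZOZOZONNNNONNNNONNNN in place — ON OZ ON NNN ON NNN ON NNN ON NNN ON OZ OZ OZ OZ ON OZ OZ OZ OZ ON OZ OZ OZ OZ — and concatenate.

ONOZONNNNONNNNONNNNONNNNONOZOZOZOZONOZOZOZOZONOZOZOZOZ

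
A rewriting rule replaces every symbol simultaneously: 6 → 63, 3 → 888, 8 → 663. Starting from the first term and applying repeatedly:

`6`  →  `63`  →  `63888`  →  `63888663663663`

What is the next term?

63888663663663636388863638886363888

Applying the rule to each of the 14 symbols of 63888663663663 gives the pieces 63 888 663 663 663 63 63 888 63 63 888 63 63 888, which concatenate to the answer.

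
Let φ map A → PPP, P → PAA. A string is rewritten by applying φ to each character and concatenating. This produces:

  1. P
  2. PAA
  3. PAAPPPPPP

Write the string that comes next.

Rewriting each symbol of PAAPPPPPP: P→PAA, A→PPP, A→PPP, P→PAA, P→PAA, P→PAA, P→PAA, P→PAA, P→PAA, which concatenates to PAA PPP PPP PAA PAA PAA PAA PAA PAA.

PAAPPPPPPPAAPAAPAAPAAPAAPAA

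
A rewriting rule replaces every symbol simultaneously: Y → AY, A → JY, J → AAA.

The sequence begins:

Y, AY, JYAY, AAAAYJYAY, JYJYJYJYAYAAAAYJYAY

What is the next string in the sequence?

Applying the rule to each of the 19 symbols of JYJYJYJYAYAAAAYJYAY gives the pieces AAA AY AAA AY AAA AY AAA AY JY AY JY JY JY JY AY AAA AY JY AY, which concatenate to the answer.

AAAAYAAAAYAAAAYAAAAYJYAYJYJYJYJYAYAAAAYJYAY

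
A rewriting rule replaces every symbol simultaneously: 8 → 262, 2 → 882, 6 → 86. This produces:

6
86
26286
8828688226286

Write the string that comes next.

Applying the rule to each of the 13 symbols of 8828688226286 gives the pieces 262 262 882 262 86 262 262 882 882 86 882 262 86, which concatenate to the answer.

262262882262862622628828828688226286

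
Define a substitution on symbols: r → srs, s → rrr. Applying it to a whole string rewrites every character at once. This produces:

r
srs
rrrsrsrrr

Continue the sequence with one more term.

srssrssrsrrrsrsrrrsrssrssrs

Apply φ to rrrsrsrrr symbol by symbol: r→srs, r→srs, r→srs, s→rrr, r→srs, s→rrr, r→srs, r→srs, r→srs; joined: srs srs srs rrr srs rrr srs srs srs.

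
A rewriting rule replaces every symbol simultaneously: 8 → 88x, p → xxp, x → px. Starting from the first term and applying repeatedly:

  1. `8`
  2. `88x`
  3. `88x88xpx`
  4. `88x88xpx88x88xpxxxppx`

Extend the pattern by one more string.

88x88xpx88x88xpxxxppx88x88xpx88x88xpxxxppxpxpxxxpxxppx

Replace each of the 21 characters of 88x88xpx88x88xpxxxppx in place — 88x 88x px 88x 88x px xxp px 88x 88x px 88x 88x px xxp px px px xxp xxp px — and concatenate.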